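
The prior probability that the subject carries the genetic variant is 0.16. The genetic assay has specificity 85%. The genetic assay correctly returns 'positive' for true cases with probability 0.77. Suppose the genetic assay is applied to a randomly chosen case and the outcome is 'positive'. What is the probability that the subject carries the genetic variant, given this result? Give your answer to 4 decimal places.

P(H | E) ≈ 0.4944

Write H for 'the subject carries the genetic variant'. Prior odds H:¬H = 0.16/0.84 = 0.19048. For the 'positive' outcome, the likelihood ratio is 0.77/0.15 = 5.1333.
Posterior odds = 0.19048 × 5.1333 = 0.97778, so P(H|E) = 0.97778/(1+0.97778) = 0.4944.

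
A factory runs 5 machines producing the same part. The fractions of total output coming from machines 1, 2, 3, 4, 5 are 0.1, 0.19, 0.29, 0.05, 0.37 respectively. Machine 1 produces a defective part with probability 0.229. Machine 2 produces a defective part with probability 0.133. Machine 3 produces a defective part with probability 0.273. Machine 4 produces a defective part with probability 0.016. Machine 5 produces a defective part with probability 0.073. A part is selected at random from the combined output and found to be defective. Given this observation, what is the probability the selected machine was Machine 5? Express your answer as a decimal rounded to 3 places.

Posterior probability ≈ 0.174

P(defective|M1) = 0.229; P(defective|M2) = 0.133; P(defective|M3) = 0.273; P(defective|M4) = 0.016; P(defective|M5) = 0.073.
Prior × likelihood for each source: 0.1·0.229=0.02290, 0.19·0.133=0.02527, 0.29·0.273=0.07917, 0.05·0.016=0.0008000, 0.37·0.073=0.02701. Summing gives P(defective) = 0.15515.
P(Machine 5 | defective) = 0.02701 / 0.15515 = 0.174.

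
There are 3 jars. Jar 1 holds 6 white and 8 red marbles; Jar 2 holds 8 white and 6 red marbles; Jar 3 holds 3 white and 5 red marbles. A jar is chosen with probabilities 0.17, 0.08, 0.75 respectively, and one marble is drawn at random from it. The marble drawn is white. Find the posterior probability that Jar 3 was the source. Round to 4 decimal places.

Posterior probability ≈ 0.7034

Tabulate prior·likelihood by source: [1] prior 0.17, lik 0.4286, product 0.07286; [2] prior 0.08, lik 0.5714, product 0.04571; [3] prior 0.75, lik 0.375, product 0.2812.
Normalizing constant = 0.39982; the posterior for Jar 3 is its product over the sum, 0.2812/0.39982 = 0.7034.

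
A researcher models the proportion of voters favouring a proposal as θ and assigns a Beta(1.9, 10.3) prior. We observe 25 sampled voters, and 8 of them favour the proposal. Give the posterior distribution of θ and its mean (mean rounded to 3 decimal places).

Posterior: Beta(9.9, 27.3); mean ≈ 0.266

Observing 8 successes and 17 failures updates Beta(1.9, 10.3) by adding the success and failure counts to the two shape parameters: α = 1.9+8 = 9.9, β = 10.3+17 = 27.3.
Posterior mean = α/(α+β) = 9.9/37.2 = 0.266.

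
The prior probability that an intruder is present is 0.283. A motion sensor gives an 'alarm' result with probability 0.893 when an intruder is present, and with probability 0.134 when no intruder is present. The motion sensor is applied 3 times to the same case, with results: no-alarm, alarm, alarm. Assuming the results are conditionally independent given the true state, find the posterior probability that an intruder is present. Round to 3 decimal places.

Posterior P(H) ≈ 0.684

With H the event that an intruder is present, the joint likelihood of the observed sequence is P(data|H) = 0.107·0.893·0.893 = 0.085327 and P(data|¬H) = 0.866·0.134·0.134 = 0.015550.
Bayes: P(H|data) = 0.283·0.085327 / (0.283·0.085327 + 0.717·0.015550) = 0.024148/0.035297 = 0.6841.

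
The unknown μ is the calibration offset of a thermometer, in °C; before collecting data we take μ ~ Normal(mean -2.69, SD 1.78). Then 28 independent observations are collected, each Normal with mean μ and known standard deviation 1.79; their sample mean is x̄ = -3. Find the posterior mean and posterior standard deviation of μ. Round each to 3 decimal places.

Posterior mean ≈ -2.989; posterior SD ≈ 0.332

With known σ, the Normal prior is conjugate. Weight on the data is w = (n/σ²)/(n/σ² + 1/τ₀²) = 8.73880/(8.73880+0.315617) = 0.96514.
Posterior mean = w·x̄ + (1−w)·μ₀ = 0.96514·-3 + 0.034858·-2.69 = -2.989. Posterior variance = 1/(8.73880+0.315617) = 0.110443, so SD = 0.332.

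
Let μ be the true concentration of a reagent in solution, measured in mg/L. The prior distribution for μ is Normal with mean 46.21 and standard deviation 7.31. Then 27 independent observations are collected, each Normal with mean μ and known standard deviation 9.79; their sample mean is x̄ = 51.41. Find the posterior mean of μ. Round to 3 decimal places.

With known σ, the Normal prior is conjugate. Weight on the data is w = (n/σ²)/(n/σ² + 1/τ₀²) = 0.281707/(0.281707+0.0187139) = 0.93771.
Posterior mean = w·x̄ + (1−w)·μ₀ = 0.93771·51.41 + 0.062292·46.21 = 51.086.

Posterior mean ≈ 51.086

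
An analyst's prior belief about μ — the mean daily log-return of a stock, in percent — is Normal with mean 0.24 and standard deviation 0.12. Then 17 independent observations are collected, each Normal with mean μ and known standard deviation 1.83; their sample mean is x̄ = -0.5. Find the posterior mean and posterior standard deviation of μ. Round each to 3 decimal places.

With known σ, the Normal prior is conjugate. Weight on the data is w = (n/σ²)/(n/σ² + 1/τ₀²) = 5.07629/(5.07629+69.4444) = 0.068119.
Posterior mean = w·x̄ + (1−w)·μ₀ = 0.068119·-0.5 + 0.93188·0.24 = 0.190. Posterior variance = 1/(5.07629+69.4444) = 0.0134191, so SD = 0.116.

Posterior mean ≈ 0.190; posterior SD ≈ 0.116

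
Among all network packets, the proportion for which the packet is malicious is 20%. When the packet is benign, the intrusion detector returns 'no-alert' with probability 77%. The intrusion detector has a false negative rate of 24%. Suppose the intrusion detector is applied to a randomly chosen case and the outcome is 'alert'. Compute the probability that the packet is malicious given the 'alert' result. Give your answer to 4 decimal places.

P(H | E) ≈ 0.4524

Write H for 'the packet is malicious'. Prior odds H:¬H = 0.2/0.8 = 0.25000. For the 'alert' outcome, the likelihood ratio is 0.76/0.23 = 3.3043.
Posterior odds = 0.25000 × 3.3043 = 0.82609, so P(H|E) = 0.82609/(1+0.82609) = 0.4524.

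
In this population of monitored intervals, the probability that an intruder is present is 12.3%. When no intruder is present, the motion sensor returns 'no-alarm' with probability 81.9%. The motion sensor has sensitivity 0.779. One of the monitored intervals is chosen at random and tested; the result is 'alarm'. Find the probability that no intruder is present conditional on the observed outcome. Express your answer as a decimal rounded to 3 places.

Let H be the event that an intruder is present. P(H) = 0.123, so P(¬H) = 0.877. With E the 'alarm' result, P(E|H) = 0.779 and P(E|¬H) = 0.181.
P(E) = 0.779·0.123 + 0.181·0.877 = 0.095817 + 0.15874 = 0.25455.
By Bayes' theorem, P(H|E) = 0.095817 / 0.25455 = 0.376. Hence P(¬H|E) = 1 − 0.376 = 0.624.

P(¬H | E) ≈ 0.624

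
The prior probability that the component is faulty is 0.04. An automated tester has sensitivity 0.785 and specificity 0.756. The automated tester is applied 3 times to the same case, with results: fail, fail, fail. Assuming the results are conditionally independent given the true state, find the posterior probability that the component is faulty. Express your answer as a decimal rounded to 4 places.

Posterior P(H) ≈ 0.5811

Let H be the event that the component is faulty; start with P(H) = 0.04. P('fail'|H) = 0.785, P('fail'|¬H) = 0.244.
Update on result 1 ('fail'): P(H) ← 0.785·0.0400 / (0.785·0.0400 + 0.244·0.9600) = 0.031400/0.26564 = 0.1182.
Update on result 2 ('fail'): P(H) ← 0.785·0.1182 / (0.785·0.1182 + 0.244·0.8818) = 0.092791/0.30795 = 0.3013.
Update on result 3 ('fail'): P(H) ← 0.785·0.3013 / (0.785·0.3013 + 0.244·0.6987) = 0.23654/0.40701 = 0.5811.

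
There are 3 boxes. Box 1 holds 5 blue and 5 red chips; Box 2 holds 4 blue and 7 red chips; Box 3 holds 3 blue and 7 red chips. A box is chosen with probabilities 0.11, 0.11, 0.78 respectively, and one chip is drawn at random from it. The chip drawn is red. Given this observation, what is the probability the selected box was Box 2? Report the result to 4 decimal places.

P(red|Box 1) = 0.5; P(red|Box 2) = 0.6364; P(red|Box 3) = 0.7.
Prior × likelihood for each source: 0.11·0.5=0.05500, 0.11·0.6364=0.07000, 0.78·0.7=0.5460. Summing gives P(red) = 0.67100.
P(Box 2 | red) = 0.07000 / 0.67100 = 0.1043.

Posterior probability ≈ 0.1043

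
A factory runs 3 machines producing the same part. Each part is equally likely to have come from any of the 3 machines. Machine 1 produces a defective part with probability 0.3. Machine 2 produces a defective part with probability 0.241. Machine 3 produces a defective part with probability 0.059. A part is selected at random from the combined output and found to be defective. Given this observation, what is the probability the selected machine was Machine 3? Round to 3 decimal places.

Posterior probability ≈ 0.098

P(defective|M1) = 0.3; P(defective|M2) = 0.241; P(defective|M3) = 0.059.
Prior × likelihood for each source: 0.333333·0.3=0.1000, 0.333333·0.241=0.08033, 0.333333·0.059=0.01967. Summing gives P(defective) = 0.20000.
P(Machine 3 | defective) = 0.01967 / 0.20000 = 0.098.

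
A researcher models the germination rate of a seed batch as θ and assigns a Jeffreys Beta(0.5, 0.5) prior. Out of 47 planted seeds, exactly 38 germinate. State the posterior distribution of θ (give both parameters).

Observing 38 successes and 9 failures updates Beta(0.5, 0.5) by adding the success and failure counts to the two shape parameters: α = 0.5+38 = 38.5, β = 0.5+9 = 9.5.

Posterior: Beta(38.5, 9.5)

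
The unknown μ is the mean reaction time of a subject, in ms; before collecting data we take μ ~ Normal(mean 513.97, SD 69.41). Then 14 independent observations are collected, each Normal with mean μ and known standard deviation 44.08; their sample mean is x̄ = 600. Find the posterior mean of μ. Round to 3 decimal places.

Posterior mean ≈ 597.591

With known σ, the Normal prior is conjugate. Weight on the data is w = (n/σ²)/(n/σ² + 1/τ₀²) = 0.00720518/(0.00720518+0.00020757) = 0.97200.
Posterior mean = w·x̄ + (1−w)·μ₀ = 0.97200·600 + 0.028001·513.97 = 597.591.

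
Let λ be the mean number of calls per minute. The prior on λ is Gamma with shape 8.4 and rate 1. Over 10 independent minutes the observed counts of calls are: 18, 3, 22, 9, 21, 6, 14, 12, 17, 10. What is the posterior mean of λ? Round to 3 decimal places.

The Poisson likelihood adds the total count to the shape and the number of exposure periods to the rate. Here ∑xᵢ = 132 and n = 10, so shape 8.4→140.4 and rate 1→11.
Posterior mean = shape/rate = 140.4/11 = 12.764.

Posterior mean ≈ 12.764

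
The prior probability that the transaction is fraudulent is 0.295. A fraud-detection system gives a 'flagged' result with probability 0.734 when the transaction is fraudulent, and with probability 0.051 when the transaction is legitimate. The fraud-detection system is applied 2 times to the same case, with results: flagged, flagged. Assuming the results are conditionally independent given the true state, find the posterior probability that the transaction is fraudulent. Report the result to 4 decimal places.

Posterior P(H) ≈ 0.9886

Let H be the event that the transaction is fraudulent; start with P(H) = 0.295. P('flagged'|H) = 0.734, P('flagged'|¬H) = 0.051.
Update on result 1 ('flagged'): P(H) ← 0.734·0.2950 / (0.734·0.2950 + 0.051·0.7050) = 0.21653/0.25248 = 0.8576.
Update on result 2 ('flagged'): P(H) ← 0.734·0.8576 / (0.734·0.8576 + 0.051·0.1424) = 0.62948/0.63674 = 0.9886.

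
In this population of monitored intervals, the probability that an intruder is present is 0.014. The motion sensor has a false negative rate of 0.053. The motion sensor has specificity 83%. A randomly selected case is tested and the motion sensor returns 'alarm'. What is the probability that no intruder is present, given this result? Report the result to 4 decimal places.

Write H for 'an intruder is present'. Prior odds H:¬H = 0.014/0.986 = 0.014199. For the 'alarm' outcome, the likelihood ratio is 0.947/0.17 = 5.5706.
Posterior odds = 0.014199 × 5.5706 = 0.079096, so P(H|E) = 0.079096/(1+0.079096) = 0.0733. Then P(¬H|E) = 1 − 0.0733 = 0.9267.

P(¬H | E) ≈ 0.9267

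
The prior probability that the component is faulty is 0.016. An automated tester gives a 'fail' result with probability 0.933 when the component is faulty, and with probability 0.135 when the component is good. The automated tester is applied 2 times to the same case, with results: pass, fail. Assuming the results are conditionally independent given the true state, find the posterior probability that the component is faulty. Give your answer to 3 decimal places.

Posterior P(H) ≈ 0.009

With H the event that the component is faulty, the joint likelihood of the observed sequence is P(data|H) = 0.067·0.933 = 0.062511 and P(data|¬H) = 0.865·0.135 = 0.11678.
Bayes: P(H|data) = 0.016·0.062511 / (0.016·0.062511 + 0.984·0.11678) = 0.0010002/0.11591 = 0.0086.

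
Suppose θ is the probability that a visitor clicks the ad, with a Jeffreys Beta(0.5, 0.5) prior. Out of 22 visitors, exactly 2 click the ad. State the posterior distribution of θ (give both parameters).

The binomial likelihood is conjugate to the Beta prior: with 2 successes and 20 failures, the posterior is Beta(0.5+2, 0.5+20) = Beta(2.5, 20.5).

Posterior: Beta(2.5, 20.5)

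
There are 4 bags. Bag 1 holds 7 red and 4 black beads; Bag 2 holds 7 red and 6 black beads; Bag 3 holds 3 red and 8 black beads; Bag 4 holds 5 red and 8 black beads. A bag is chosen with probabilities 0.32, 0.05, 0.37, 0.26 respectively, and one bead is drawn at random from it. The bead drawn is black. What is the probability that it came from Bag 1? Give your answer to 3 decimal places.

Posterior probability ≈ 0.205

Tabulate prior·likelihood by source: [1] prior 0.32, lik 0.3636, product 0.1164; [2] prior 0.05, lik 0.4615, product 0.02308; [3] prior 0.37, lik 0.7273, product 0.2691; [4] prior 0.26, lik 0.6154, product 0.1600.
Normalizing constant = 0.56853; the posterior for Bag 1 is its product over the sum, 0.1164/0.56853 = 0.205.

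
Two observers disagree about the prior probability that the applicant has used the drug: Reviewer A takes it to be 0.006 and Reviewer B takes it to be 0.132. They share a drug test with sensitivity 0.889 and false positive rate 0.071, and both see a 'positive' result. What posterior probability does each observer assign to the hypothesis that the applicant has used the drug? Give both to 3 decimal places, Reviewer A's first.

Reviewer A: 0.070; Reviewer B: 0.656

The likelihood ratio for a 'positive' result is 0.889/0.071 = 12.521.
Reviewer A: prior odds 0.006/0.994 = 0.0060362; posterior odds 0.075580; posterior probability 0.070.
Reviewer B: prior odds 0.132/0.868 = 0.15207; posterior odds 1.9041; posterior probability 0.656.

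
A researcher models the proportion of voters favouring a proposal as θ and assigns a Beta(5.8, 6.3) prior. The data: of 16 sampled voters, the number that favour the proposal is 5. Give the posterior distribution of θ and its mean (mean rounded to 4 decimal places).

Observing 5 successes and 11 failures updates Beta(5.8, 6.3) by adding the success and failure counts to the two shape parameters: α = 5.8+5 = 10.8, β = 6.3+11 = 17.3.
E[θ | data] = 10.8/(10.8+17.3) = 0.3843.

Posterior: Beta(10.8, 17.3); mean ≈ 0.3843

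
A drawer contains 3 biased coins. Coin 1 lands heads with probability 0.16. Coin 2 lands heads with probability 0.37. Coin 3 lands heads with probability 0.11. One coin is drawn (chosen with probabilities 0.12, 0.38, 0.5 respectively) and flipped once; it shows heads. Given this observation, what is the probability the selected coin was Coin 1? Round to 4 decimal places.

Posterior probability ≈ 0.0894

Tabulate prior·likelihood by source: [1] prior 0.12, lik 0.16, product 0.01920; [2] prior 0.38, lik 0.37, product 0.1406; [3] prior 0.5, lik 0.11, product 0.05500.
Normalizing constant = 0.21480; the posterior for Coin 1 is its product over the sum, 0.01920/0.21480 = 0.0894.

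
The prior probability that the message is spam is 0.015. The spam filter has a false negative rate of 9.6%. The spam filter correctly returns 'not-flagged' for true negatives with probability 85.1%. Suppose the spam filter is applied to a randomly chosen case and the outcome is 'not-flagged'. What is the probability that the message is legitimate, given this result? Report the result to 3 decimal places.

Let H be the event that the message is spam. P(H) = 0.015, so P(¬H) = 0.985. With E the 'not-flagged' result, P(E|H) = 0.096 and P(E|¬H) = 0.851.
P(E) = 0.096·0.015 + 0.851·0.985 = 0.0014400 + 0.83823 = 0.83967.
By Bayes' theorem, P(H|E) = 0.0014400 / 0.83967 = 0.002. Hence P(¬H|E) = 1 − 0.002 = 0.998.

P(¬H | E) ≈ 0.998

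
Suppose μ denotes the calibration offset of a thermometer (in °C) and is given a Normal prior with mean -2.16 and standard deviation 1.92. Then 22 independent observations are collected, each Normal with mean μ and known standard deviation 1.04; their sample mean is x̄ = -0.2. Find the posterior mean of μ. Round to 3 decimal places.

Posterior mean ≈ -0.226

Prior precision 1/τ₀² = 1/1.92² = 0.271267; data precision n/σ² = 22/1.04² = 20.3402.
Posterior precision = 0.271267 + 20.3402 = 20.6115.
Posterior mean = (0.271267·-2.16 + 20.3402·-0.2) / 20.6115 = -0.226.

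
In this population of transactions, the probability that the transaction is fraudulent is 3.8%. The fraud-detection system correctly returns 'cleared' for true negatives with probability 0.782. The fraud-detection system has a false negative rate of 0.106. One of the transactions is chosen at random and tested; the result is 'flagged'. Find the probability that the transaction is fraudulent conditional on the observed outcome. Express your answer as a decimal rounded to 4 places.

Write H for 'the transaction is fraudulent'. Prior odds H:¬H = 0.038/0.962 = 0.039501. For the 'flagged' outcome, the likelihood ratio is 0.894/0.218 = 4.1009.
Posterior odds = 0.039501 × 4.1009 = 0.16199, so P(H|E) = 0.16199/(1+0.16199) = 0.1394.

P(H | E) ≈ 0.1394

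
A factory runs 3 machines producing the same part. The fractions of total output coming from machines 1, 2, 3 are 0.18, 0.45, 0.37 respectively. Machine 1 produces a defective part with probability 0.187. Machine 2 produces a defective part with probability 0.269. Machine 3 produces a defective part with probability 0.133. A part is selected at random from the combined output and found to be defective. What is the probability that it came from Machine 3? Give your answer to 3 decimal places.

P(defective|M1) = 0.187; P(defective|M2) = 0.269; P(defective|M3) = 0.133.
Prior × likelihood for each source: 0.18·0.187=0.03366, 0.45·0.269=0.1211, 0.37·0.133=0.04921. Summing gives P(defective) = 0.20392.
P(Machine 3 | defective) = 0.04921 / 0.20392 = 0.241.

Posterior probability ≈ 0.241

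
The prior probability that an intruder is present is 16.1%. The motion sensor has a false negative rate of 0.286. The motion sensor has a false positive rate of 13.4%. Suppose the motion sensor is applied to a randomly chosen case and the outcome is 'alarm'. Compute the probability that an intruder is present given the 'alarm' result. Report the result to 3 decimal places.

Let H be the event that an intruder is present. P(H) = 0.161, so P(¬H) = 0.839. With E the 'alarm' result, P(E|H) = 0.714 and P(E|¬H) = 0.134.
P(E) = 0.714·0.161 + 0.134·0.839 = 0.11495 + 0.11243 = 0.22738.
By Bayes' theorem, P(H|E) = 0.11495 / 0.22738 = 0.506.

P(H | E) ≈ 0.506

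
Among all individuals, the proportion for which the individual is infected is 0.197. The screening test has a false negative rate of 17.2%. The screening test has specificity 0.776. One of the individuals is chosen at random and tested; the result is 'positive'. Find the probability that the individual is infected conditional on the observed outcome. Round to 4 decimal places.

Let H be the event that the individual is infected. P(H) = 0.197, so P(¬H) = 0.803. With E the 'positive' result, P(E|H) = 0.828 and P(E|¬H) = 0.224.
P(E) = 0.828·0.197 + 0.224·0.803 = 0.16312 + 0.17987 = 0.34299.
By Bayes' theorem, P(H|E) = 0.16312 / 0.34299 = 0.4756.

P(H | E) ≈ 0.4756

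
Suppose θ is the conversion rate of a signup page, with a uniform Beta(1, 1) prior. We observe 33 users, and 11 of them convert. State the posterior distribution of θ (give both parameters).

Posterior: Beta(12, 23)

The binomial likelihood is conjugate to the Beta prior: with 11 successes and 22 failures, the posterior is Beta(1+11, 1+22) = Beta(12, 23).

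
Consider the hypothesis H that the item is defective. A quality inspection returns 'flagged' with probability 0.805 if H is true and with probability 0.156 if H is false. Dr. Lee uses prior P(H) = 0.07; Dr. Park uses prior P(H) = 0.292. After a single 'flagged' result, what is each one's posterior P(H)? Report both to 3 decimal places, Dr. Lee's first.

P('+'|H) = 0.805, P('+'|¬H) = 0.156.
Dr. Lee: numerator 0.805·0.07 = 0.056350; evidence = 0.056350+0.156·0.93 = 0.20143; posterior = 0.280.
Dr. Park: numerator 0.805·0.292 = 0.23506; evidence = 0.23506+0.156·0.708 = 0.34551; posterior = 0.680.

Dr. Lee: 0.280; Dr. Park: 0.680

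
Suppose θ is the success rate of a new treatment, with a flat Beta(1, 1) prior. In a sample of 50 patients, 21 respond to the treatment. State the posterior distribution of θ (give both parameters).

Observing 21 successes and 29 failures updates Beta(1, 1) by adding the success and failure counts to the two shape parameters: α = 1+21 = 22, β = 1+29 = 30.

Posterior: Beta(22, 30)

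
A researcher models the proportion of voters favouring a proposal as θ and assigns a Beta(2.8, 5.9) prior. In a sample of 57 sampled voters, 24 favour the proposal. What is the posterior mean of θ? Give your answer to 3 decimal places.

Posterior mean ≈ 0.408

The binomial likelihood is conjugate to the Beta prior: with 24 successes and 33 failures, the posterior is Beta(2.8+24, 5.9+33) = Beta(26.8, 38.9).
Posterior mean = α/(α+β) = 26.8/65.7 = 0.408.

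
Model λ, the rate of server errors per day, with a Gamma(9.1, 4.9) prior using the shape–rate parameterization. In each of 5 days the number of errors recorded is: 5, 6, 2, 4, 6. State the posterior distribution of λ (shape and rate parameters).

Posterior: Gamma(shape=32.1, rate=9.9)

Total count ∑xᵢ = 23 over n = 5 days.
Gamma is conjugate to the Poisson likelihood: posterior is Gamma(shape = 9.1+23 = 32.1, rate = 4.9+5 = 9.9).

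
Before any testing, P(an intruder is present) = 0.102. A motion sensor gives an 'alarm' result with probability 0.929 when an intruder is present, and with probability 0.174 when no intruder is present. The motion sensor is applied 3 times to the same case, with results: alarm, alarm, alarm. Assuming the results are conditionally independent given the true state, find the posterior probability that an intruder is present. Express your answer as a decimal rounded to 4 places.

Posterior P(H) ≈ 0.9453

Let H be the event that an intruder is present; start with P(H) = 0.102. P('alarm'|H) = 0.929, P('alarm'|¬H) = 0.174.
Update on result 1 ('alarm'): P(H) ← 0.929·0.1020 / (0.929·0.1020 + 0.174·0.8980) = 0.094758/0.25101 = 0.3775.
Update on result 2 ('alarm'): P(H) ← 0.929·0.3775 / (0.929·0.3775 + 0.174·0.6225) = 0.35070/0.45902 = 0.7640.
Update on result 3 ('alarm'): P(H) ← 0.929·0.7640 / (0.929·0.7640 + 0.174·0.2360) = 0.70979/0.75084 = 0.9453.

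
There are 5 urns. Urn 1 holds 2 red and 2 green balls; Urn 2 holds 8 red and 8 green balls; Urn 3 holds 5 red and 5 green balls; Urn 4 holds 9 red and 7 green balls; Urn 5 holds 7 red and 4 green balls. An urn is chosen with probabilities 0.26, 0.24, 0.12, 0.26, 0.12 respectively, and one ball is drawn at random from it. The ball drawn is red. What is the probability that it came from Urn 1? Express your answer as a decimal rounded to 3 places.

Posterior probability ≈ 0.244

P(red|Urn 1) = 0.5; P(red|Urn 2) = 0.5; P(red|Urn 3) = 0.5; P(red|Urn 4) = 0.5625; P(red|Urn 5) = 0.6364.
Prior × likelihood for each source: 0.26·0.5=0.1300, 0.24·0.5=0.1200, 0.12·0.5=0.06000, 0.26·0.5625=0.1462, 0.12·0.6364=0.07636. Summing gives P(red) = 0.53261.
P(Urn 1 | red) = 0.1300 / 0.53261 = 0.244.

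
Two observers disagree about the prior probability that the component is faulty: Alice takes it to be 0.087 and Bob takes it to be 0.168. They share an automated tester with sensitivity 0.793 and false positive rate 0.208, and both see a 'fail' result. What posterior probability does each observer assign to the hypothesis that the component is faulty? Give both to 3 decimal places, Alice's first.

Alice: 0.266; Bob: 0.435

P('+'|H) = 0.793, P('+'|¬H) = 0.208.
Alice: numerator 0.793·0.087 = 0.068991; evidence = 0.068991+0.208·0.913 = 0.25889; posterior = 0.266.
Bob: numerator 0.793·0.168 = 0.13322; evidence = 0.13322+0.208·0.832 = 0.30628; posterior = 0.435.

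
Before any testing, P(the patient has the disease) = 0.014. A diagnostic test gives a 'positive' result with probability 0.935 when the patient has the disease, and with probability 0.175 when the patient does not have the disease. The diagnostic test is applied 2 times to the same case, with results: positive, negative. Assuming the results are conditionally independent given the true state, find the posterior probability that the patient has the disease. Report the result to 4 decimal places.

Posterior P(H) ≈ 0.0059

Let H be the event that the patient has the disease; start with P(H) = 0.014. P('positive'|H) = 0.935, P('positive'|¬H) = 0.175.
Update on result 1 ('positive'): P(H) ← 0.935·0.0140 / (0.935·0.0140 + 0.175·0.9860) = 0.013090/0.18564 = 0.0705.
Update on result 2 ('negative'): P(H) ← 0.065·0.0705 / (0.065·0.0705 + 0.825·0.9295) = 0.0045833/0.77141 = 0.0059.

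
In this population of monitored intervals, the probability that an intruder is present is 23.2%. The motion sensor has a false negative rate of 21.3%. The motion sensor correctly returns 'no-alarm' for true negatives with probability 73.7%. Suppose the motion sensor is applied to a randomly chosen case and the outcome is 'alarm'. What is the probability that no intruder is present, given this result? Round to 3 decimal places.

Write H for 'an intruder is present'. Prior odds H:¬H = 0.232/0.768 = 0.30208. For the 'alarm' outcome, the likelihood ratio is 0.787/0.263 = 2.9924.
Posterior odds = 0.30208 × 2.9924 = 0.90395, so P(H|E) = 0.90395/(1+0.90395) = 0.475. Then P(¬H|E) = 1 − 0.475 = 0.525.

P(¬H | E) ≈ 0.525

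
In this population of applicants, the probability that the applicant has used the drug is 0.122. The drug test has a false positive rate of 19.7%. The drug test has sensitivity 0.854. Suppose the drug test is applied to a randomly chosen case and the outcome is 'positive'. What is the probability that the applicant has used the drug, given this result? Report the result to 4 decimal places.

P(H | E) ≈ 0.3759

Write H for 'the applicant has used the drug'. Prior odds H:¬H = 0.122/0.878 = 0.13895. For the 'positive' outcome, the likelihood ratio is 0.854/0.197 = 4.3350.
Posterior odds = 0.13895 × 4.3350 = 0.60236, so P(H|E) = 0.60236/(1+0.60236) = 0.3759.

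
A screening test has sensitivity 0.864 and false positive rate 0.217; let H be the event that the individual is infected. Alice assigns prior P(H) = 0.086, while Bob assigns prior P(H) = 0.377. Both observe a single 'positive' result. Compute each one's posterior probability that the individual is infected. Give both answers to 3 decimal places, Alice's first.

P('+'|H) = 0.864, P('+'|¬H) = 0.217.
Alice: numerator 0.864·0.086 = 0.074304; evidence = 0.074304+0.217·0.914 = 0.27264; posterior = 0.273.
Bob: numerator 0.864·0.377 = 0.32573; evidence = 0.32573+0.217·0.623 = 0.46092; posterior = 0.707.

Alice: 0.273; Bob: 0.707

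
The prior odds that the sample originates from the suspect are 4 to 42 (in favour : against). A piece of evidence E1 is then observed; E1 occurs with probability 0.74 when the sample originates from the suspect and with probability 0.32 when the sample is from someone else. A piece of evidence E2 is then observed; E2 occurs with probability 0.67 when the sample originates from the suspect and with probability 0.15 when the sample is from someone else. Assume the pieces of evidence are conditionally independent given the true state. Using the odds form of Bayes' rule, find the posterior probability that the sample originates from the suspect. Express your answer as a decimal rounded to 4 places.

Prior odds = 4/42 = 0.095238. In log-odds, ln(0.095238) = -2.3514.
Add log likelihood ratios: ln(2.3125) + ln(4.4667) = 2.3350.
Posterior log-odds = -0.016404, so posterior odds = exp(-0.016404) = 0.98373. Converting, P(H|E) = 0.98373/1.9837 = 0.4959.

Posterior probability ≈ 0.4959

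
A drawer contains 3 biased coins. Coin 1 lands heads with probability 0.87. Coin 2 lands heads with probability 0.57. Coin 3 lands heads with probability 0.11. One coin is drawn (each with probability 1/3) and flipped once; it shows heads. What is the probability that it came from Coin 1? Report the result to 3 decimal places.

Posterior probability ≈ 0.561

Tabulate prior·likelihood by source: [1] prior 0.333333, lik 0.87, product 0.2900; [2] prior 0.333333, lik 0.57, product 0.1900; [3] prior 0.333333, lik 0.11, product 0.03667.
Normalizing constant = 0.51667; the posterior for Coin 1 is its product over the sum, 0.2900/0.51667 = 0.561.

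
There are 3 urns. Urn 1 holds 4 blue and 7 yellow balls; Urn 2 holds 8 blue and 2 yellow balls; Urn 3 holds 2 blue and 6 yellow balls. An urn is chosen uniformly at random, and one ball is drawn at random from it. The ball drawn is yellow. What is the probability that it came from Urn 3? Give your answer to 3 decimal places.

P(yellow|Urn 1) = 0.6364; P(yellow|Urn 2) = 0.2; P(yellow|Urn 3) = 0.75.
Prior × likelihood for each source: 0.333333·0.6364=0.2121, 0.333333·0.2=0.06667, 0.333333·0.75=0.2500. Summing gives P(yellow) = 0.52879.
P(Urn 3 | yellow) = 0.2500 / 0.52879 = 0.473.

Posterior probability ≈ 0.473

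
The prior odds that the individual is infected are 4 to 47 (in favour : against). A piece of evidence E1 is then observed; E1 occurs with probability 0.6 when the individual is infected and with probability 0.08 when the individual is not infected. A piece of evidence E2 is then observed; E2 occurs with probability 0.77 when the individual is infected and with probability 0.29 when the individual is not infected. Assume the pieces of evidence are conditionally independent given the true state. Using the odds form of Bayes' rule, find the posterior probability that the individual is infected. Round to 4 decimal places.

Prior odds = 4/47 = 0.085106.
Likelihood ratio for E1 = 0.6/0.08 = 7.5000.
Likelihood ratio for E2 = 0.77/0.29 = 2.6552.
Posterior odds = prior odds × LR₁ × LR₂ = 1.6948.
Posterior probability = odds/(1+odds) = 1.6948/2.6948 = 0.6289.

Posterior probability ≈ 0.6289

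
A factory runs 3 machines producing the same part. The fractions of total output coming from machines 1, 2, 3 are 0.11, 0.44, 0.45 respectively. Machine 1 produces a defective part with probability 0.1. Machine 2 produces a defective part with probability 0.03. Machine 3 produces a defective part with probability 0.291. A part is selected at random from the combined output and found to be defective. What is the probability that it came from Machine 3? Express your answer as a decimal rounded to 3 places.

P(defective|M1) = 0.1; P(defective|M2) = 0.03; P(defective|M3) = 0.291.
Prior × likelihood for each source: 0.11·0.1=0.01100, 0.44·0.03=0.01320, 0.45·0.291=0.1309. Summing gives P(defective) = 0.15515.
P(Machine 3 | defective) = 0.1309 / 0.15515 = 0.844.

Posterior probability ≈ 0.844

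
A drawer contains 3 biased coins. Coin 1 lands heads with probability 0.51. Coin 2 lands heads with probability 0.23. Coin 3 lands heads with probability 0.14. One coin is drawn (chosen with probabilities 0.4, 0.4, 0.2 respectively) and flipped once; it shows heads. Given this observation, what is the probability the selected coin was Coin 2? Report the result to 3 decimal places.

P(heads|C1) = 0.51; P(heads|C2) = 0.23; P(heads|C3) = 0.14.
Prior × likelihood for each source: 0.4·0.51=0.2040, 0.4·0.23=0.09200, 0.2·0.14=0.02800. Summing gives P(heads) = 0.32400.
P(Coin 2 | heads) = 0.09200 / 0.32400 = 0.284.

Posterior probability ≈ 0.284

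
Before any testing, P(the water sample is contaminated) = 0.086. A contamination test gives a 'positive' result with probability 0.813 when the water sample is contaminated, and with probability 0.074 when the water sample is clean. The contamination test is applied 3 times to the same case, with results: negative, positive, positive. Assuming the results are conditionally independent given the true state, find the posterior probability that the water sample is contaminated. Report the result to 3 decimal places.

With H the event that the water sample is contaminated, the joint likelihood of the observed sequence is P(data|H) = 0.187·0.813·0.813 = 0.12360 and P(data|¬H) = 0.926·0.074·0.074 = 0.0050708.
Bayes: P(H|data) = 0.086·0.12360 / (0.086·0.12360 + 0.914·0.0050708) = 0.010630/0.015264 = 0.6964.

Posterior P(H) ≈ 0.696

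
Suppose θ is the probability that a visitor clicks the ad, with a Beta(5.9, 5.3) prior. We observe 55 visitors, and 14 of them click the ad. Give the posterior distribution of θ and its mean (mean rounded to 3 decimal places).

Observing 14 successes and 41 failures updates Beta(5.9, 5.3) by adding the success and failure counts to the two shape parameters: α = 5.9+14 = 19.9, β = 5.3+41 = 46.3.
E[θ | data] = 19.9/(19.9+46.3) = 0.301.

Posterior: Beta(19.9, 46.3); mean ≈ 0.301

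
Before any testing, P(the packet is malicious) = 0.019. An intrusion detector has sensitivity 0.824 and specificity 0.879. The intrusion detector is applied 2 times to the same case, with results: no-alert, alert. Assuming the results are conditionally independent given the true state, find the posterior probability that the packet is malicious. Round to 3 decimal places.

Posterior P(H) ≈ 0.026

With H the event that the packet is malicious, the joint likelihood of the observed sequence is P(data|H) = 0.176·0.824 = 0.14502 and P(data|¬H) = 0.879·0.121 = 0.10636.
Bayes: P(H|data) = 0.019·0.14502 / (0.019·0.14502 + 0.981·0.10636) = 0.0027555/0.10709 = 0.0257.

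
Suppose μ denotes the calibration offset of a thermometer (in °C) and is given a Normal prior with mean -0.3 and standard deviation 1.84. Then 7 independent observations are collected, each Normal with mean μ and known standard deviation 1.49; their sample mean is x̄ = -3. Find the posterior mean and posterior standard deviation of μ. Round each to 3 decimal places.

Prior precision 1/τ₀² = 1/1.84² = 0.295369; data precision n/σ² = 7/1.49² = 3.15301.
Posterior precision = 0.295369 + 3.15301 = 3.44838, giving posterior SD = 1/√3.44838 = 0.539.
Posterior mean = (0.295369·-0.3 + 3.15301·-3) / 3.44838 = -2.769.

Posterior mean ≈ -2.769; posterior SD ≈ 0.539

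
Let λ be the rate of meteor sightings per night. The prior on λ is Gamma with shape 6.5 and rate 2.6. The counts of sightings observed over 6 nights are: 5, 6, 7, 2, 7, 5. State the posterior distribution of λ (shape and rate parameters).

Posterior: Gamma(shape=38.5, rate=8.6)

The Poisson likelihood adds the total count to the shape and the number of exposure periods to the rate. Here ∑xᵢ = 32 and n = 6, so shape 6.5→38.5 and rate 2.6→8.6.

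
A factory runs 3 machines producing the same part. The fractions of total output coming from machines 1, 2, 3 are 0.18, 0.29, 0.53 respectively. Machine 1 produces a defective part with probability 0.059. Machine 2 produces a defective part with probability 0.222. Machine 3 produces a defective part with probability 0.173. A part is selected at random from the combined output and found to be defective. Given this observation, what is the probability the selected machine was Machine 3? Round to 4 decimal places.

Posterior probability ≈ 0.5501

Tabulate prior·likelihood by source: [1] prior 0.18, lik 0.059, product 0.01062; [2] prior 0.29, lik 0.222, product 0.06438; [3] prior 0.53, lik 0.173, product 0.09169.
Normalizing constant = 0.16669; the posterior for Machine 3 is its product over the sum, 0.09169/0.16669 = 0.5501.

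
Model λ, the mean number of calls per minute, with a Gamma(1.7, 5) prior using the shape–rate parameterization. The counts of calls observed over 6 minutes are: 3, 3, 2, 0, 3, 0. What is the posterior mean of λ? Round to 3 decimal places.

The Poisson likelihood adds the total count to the shape and the number of exposure periods to the rate. Here ∑xᵢ = 11 and n = 6, so shape 1.7→12.7 and rate 5→11.
Posterior mean = shape/rate = 12.7/11 = 1.155.

Posterior mean ≈ 1.155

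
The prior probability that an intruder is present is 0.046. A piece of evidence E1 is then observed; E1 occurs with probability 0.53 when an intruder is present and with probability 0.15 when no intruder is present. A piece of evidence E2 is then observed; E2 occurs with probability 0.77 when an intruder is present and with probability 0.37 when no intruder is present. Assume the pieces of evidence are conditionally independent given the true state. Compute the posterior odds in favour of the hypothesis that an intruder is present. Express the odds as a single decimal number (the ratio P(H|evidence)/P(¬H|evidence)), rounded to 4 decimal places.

Posterior odds ≈ 0.3546

Prior odds = 0.046/(1−0.046) = 0.048218.
Likelihood ratio for E1 = 0.53/0.15 = 3.5333.
Likelihood ratio for E2 = 0.77/0.37 = 2.0811.
Posterior odds = prior odds × LR₁ × LR₂ = 0.35455.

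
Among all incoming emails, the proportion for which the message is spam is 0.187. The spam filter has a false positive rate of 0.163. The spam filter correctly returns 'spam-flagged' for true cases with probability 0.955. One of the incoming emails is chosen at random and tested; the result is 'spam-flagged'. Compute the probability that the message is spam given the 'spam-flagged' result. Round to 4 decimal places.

Let H be the event that the message is spam. P(H) = 0.187, so P(¬H) = 0.813. With E the 'spam-flagged' result, P(E|H) = 0.955 and P(E|¬H) = 0.163.
P(E) = 0.955·0.187 + 0.163·0.813 = 0.17858 + 0.13252 = 0.31110.
By Bayes' theorem, P(H|E) = 0.17858 / 0.31110 = 0.5740.

P(H | E) ≈ 0.5740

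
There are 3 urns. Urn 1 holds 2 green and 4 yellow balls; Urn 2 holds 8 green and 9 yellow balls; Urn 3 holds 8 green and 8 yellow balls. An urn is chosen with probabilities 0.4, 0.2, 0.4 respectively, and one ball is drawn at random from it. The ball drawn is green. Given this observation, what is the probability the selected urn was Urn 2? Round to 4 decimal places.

P(green|Urn 1) = 0.3333; P(green|Urn 2) = 0.4706; P(green|Urn 3) = 0.5.
Prior × likelihood for each source: 0.4·0.3333=0.1333, 0.2·0.4706=0.09412, 0.4·0.5=0.2000. Summing gives P(green) = 0.42745.
P(Urn 2 | green) = 0.09412 / 0.42745 = 0.2202.

Posterior probability ≈ 0.2202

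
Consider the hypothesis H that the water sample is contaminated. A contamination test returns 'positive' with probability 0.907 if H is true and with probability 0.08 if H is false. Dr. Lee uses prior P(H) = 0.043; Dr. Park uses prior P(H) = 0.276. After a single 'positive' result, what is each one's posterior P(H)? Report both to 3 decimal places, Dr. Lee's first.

P('+'|H) = 0.907, P('+'|¬H) = 0.08.
Dr. Lee: numerator 0.907·0.043 = 0.039001; evidence = 0.039001+0.08·0.957 = 0.11556; posterior = 0.337.
Dr. Park: numerator 0.907·0.276 = 0.25033; evidence = 0.25033+0.08·0.724 = 0.30825; posterior = 0.812.

Dr. Lee: 0.337; Dr. Park: 0.812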